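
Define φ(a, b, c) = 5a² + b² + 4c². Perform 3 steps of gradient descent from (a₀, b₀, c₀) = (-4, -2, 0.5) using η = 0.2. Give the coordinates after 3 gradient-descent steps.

(4, -0.432, -0.108)

∇φ = (10a, 2b, 8c)
Step 1: at (-4, -2, 0.5), ∇φ = (-40, -4, 4) → (-4, -2, 0.5) − 0.2·(-40, -4, 4) = (4, -1.2, -0.3)
Step 2: at (4, -1.2, -0.3), ∇φ = (40, -2.4, -2.4) → (4, -1.2, -0.3) − 0.2·(40, -2.4, -2.4) = (-4, -0.72, 0.18)
Step 3: at (-4, -0.72, 0.18), ∇φ = (-40, -1.44, 1.44) → (-4, -0.72, 0.18) − 0.2·(-40, -1.44, 1.44) = (4, -0.432, -0.108)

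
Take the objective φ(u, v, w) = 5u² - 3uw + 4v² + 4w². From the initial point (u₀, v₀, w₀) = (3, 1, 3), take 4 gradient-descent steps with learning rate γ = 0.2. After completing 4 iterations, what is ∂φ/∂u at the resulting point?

∇φ = (10u - 3w, 8v, -3u + 8w)
(u₁, v₁, w₁) = (3, 1, 3) − 0.2·(21, 8, 15) = (-1.2, -0.6, 0)
(u₂, v₂, w₂) = (-1.2, -0.6, 0) − 0.2·(-12, -4.8, 3.6) = (1.2, 0.36, -0.72)
(u₃, v₃, w₃) = (1.2, 0.36, -0.72) − 0.2·(14.16, 2.88, -9.36) = (-1.632, -0.216, 1.152)
(u₄, v₄, w₄) = (-1.632, -0.216, 1.152) − 0.2·(-19.776, -1.728, 14.112) = (2.3232, 0.1296, -1.6704)
∂φ/∂u at (2.3232, 0.1296, -1.6704) = 28.2432

28.2432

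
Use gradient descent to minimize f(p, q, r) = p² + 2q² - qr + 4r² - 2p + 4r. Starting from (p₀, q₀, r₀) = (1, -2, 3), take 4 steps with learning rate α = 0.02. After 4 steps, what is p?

∇f = (2p - 2, 4q - r, -q + 8r + 4)
(p₁, q₁, r₁) = (1, -2, 3) − 0.02·(0, -11, 30) = (1, -1.78, 2.4)
(p₂, q₂, r₂) = (1, -1.78, 2.4) − 0.02·(0, -9.52, 24.98) = (1, -1.5896, 1.9004)
(p₃, q₃, r₃) = (1, -1.5896, 1.9004) − 0.02·(0, -8.2588, 20.7928) = (1, -1.424424, 1.484544)
(p₄, q₄, r₄) = (1, -1.424424, 1.484544) − 0.02·(0, -7.18224, 17.300776) = (1, -1.2807792, 1.13852848)
p = 1

1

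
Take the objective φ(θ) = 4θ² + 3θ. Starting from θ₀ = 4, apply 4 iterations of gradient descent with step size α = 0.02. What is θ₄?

1.8031872

φ′(θ) = 8θ + 3
Step 1: φ′(4) = 35; θ₁ = 4 − 0.02·35 = 3.3
Step 2: φ′(3.3) = 29.4; θ₂ = 3.3 − 0.02·29.4 = 2.712
Step 3: φ′(2.712) = 24.696; θ₃ = 2.712 − 0.02·24.696 = 2.21808
Step 4: φ′(2.21808) = 20.74464; θ₄ = 2.21808 − 0.02·20.74464 = 1.8031872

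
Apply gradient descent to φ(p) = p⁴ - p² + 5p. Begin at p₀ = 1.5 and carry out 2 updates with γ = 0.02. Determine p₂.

1.00278728

φ′(p) = 4p³ - 2p + 5
p₁ = 1.5 − 0.02·15.5 = 1.19
p₂ = 1.19 − 0.02·9.360636 = 1.00278728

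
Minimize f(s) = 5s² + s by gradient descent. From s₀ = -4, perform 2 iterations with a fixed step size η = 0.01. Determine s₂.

-3.259

f′(s) = 10s + 1
Step 1: f′(-4) = -39; s₁ = -4 − 0.01·(-39) = -3.61
Step 2: f′(-3.61) = -35.1; s₂ = -3.61 − 0.01·(-35.1) = -3.259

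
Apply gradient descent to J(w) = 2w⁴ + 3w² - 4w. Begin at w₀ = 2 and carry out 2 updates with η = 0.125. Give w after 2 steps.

341.75

J′(w) = 8w³ + 6w - 4
w₁ = 2 − 0.125·72 = -7
w₂ = -7 − 0.125·(-2790) = 341.75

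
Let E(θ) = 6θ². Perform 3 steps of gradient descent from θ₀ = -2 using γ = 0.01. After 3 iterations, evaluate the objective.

E′(θ) = 12θ
Step 1: E′(-2) = -24; θ₁ = -2 − 0.01·(-24) = -1.76
Step 2: E′(-1.76) = -21.12; θ₂ = -1.76 − 0.01·(-21.12) = -1.5488
Step 3: E′(-1.5488) = -18.5856; θ₃ = -1.5488 − 0.01·(-18.5856) = -1.362944
E(-1.362944) = 11.145698082816

11.145698082816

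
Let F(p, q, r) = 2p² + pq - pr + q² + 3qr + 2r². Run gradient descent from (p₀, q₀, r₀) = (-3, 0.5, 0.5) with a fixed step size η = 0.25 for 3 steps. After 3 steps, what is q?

∇F = (4p + q - r, p + 2q + 3r, -p + 3q + 4r)
Step 1: at (-3, 0.5, 0.5), ∇F = (-12, -0.5, 6.5) → (-3, 0.5, 0.5) − 0.25·(-12, -0.5, 6.5) = (0, 0.625, -1.125)
Step 2: at (0, 0.625, -1.125), ∇F = (1.75, -2.125, -2.625) → (0, 0.625, -1.125) − 0.25·(1.75, -2.125, -2.625) = (-0.4375, 1.15625, -0.46875)
Step 3: at (-0.4375, 1.15625, -0.46875), ∇F = (-0.125, 0.46875, 2.03125) → (-0.4375, 1.15625, -0.46875) − 0.25·(-0.125, 0.46875, 2.03125) = (-0.40625, 1.0390625, -0.9765625)
q = 1.0390625

1.0390625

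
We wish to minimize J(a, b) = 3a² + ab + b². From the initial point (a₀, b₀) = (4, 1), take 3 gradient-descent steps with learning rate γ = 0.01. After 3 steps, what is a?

∇J = (6a + b, a + 2b)
Step 1: at (4, 1), ∇J = (25, 6) → (4, 1) − 0.01·(25, 6) = (3.75, 0.94)
Step 2: at (3.75, 0.94), ∇J = (23.44, 5.63) → (3.75, 0.94) − 0.01·(23.44, 5.63) = (3.5156, 0.8837)
Step 3: at (3.5156, 0.8837), ∇J = (21.9773, 5.283) → (3.5156, 0.8837) − 0.01·(21.9773, 5.283) = (3.295827, 0.83087)
a = 3.295827

3.295827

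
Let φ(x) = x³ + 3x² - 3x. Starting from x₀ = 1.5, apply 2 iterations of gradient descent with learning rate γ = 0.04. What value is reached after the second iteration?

0.754788

φ′(x) = 3x² + 6x - 3
Step 1: φ′(1.5) = 12.75; x₁ = 1.5 − 0.04·12.75 = 0.99
Step 2: φ′(0.99) = 5.8803; x₂ = 0.99 − 0.04·5.8803 = 0.754788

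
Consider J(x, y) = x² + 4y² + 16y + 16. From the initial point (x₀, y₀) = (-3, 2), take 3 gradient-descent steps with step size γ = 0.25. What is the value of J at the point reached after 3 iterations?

64.140625

∇J = (2x, 8y + 16)
(x₁, y₁) = (-3, 2) − 0.25·(-6, 32) = (-1.5, -6)
(x₂, y₂) = (-1.5, -6) − 0.25·(-3, -32) = (-0.75, 2)
(x₃, y₃) = (-0.75, 2) − 0.25·(-1.5, 32) = (-0.375, -6)
J(-0.375, -6) = 64.140625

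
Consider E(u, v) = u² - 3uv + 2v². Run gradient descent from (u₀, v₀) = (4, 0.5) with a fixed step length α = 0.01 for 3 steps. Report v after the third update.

0.782517

∇E = (2u - 3v, -3u + 4v)
(u₁, v₁) = (4, 0.5) − 0.01·(6.5, -10) = (3.935, 0.6)
(u₂, v₂) = (3.935, 0.6) − 0.01·(6.07, -9.405) = (3.8743, 0.69405)
(u₃, v₃) = (3.8743, 0.69405) − 0.01·(5.66645, -8.8467) = (3.8176355, 0.782517)
v = 0.782517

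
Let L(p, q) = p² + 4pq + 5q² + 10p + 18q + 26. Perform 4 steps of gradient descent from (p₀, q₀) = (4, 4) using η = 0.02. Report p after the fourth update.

2.02606848

∇L = (2p + 4q + 10, 4p + 10q + 18)
Step 1: at (4, 4), ∇L = (34, 74) → (4, 4) − 0.02·(34, 74) = (3.32, 2.52)
Step 2: at (3.32, 2.52), ∇L = (26.72, 56.48) → (3.32, 2.52) − 0.02·(26.72, 56.48) = (2.7856, 1.3904)
Step 3: at (2.7856, 1.3904), ∇L = (21.1328, 43.0464) → (2.7856, 1.3904) − 0.02·(21.1328, 43.0464) = (2.362944, 0.529472)
Step 4: at (2.362944, 0.529472), ∇L = (16.843776, 32.746496) → (2.362944, 0.529472) − 0.02·(16.843776, 32.746496) = (2.02606848, -0.12545792)
p = 2.02606848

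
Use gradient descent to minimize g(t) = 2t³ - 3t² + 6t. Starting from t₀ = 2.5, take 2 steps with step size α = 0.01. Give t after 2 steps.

g′(t) = 6t² - 6t + 6
Step 1: g′(2.5) = 28.5; t₁ = 2.5 − 0.01·28.5 = 2.215
Step 2: g′(2.215) = 22.14735; t₂ = 2.215 − 0.01·22.14735 = 1.9935265

1.9935265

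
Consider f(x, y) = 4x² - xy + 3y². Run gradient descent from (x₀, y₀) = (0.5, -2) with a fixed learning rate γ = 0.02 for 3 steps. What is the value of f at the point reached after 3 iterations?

∇f = (8x - y, -x + 6y)
(x₁, y₁) = (0.5, -2) − 0.02·(6, -12.5) = (0.38, -1.75)
(x₂, y₂) = (0.38, -1.75) − 0.02·(4.79, -10.88) = (0.2842, -1.5324)
(x₃, y₃) = (0.2842, -1.5324) − 0.02·(3.806, -9.4786) = (0.20808, -1.342828)
f(0.20808, -1.342828) = 5.862165908592

5.862165908592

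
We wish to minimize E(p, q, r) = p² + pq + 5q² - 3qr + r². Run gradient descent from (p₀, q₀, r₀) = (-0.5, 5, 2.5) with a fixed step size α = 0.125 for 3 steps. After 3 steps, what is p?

-0.73828125

∇E = (2p + q, p + 10q - 3r, -3q + 2r)
(p₁, q₁, r₁) = (-0.5, 5, 2.5) − 0.125·(4, 42, -10) = (-1, -0.25, 3.75)
(p₂, q₂, r₂) = (-1, -0.25, 3.75) − 0.125·(-2.25, -14.75, 8.25) = (-0.71875, 1.59375, 2.71875)
(p₃, q₃, r₃) = (-0.71875, 1.59375, 2.71875) − 0.125·(0.15625, 7.0625, 0.65625) = (-0.73828125, 0.7109375, 2.63671875)
p = -0.73828125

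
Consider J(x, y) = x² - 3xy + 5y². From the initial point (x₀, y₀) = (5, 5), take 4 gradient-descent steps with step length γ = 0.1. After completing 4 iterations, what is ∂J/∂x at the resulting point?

∇J = (2x - 3y, -3x + 10y)
Step 1: at (5, 5), ∇J = (-5, 35) → (5, 5) − 0.1·(-5, 35) = (5.5, 1.5)
Step 2: at (5.5, 1.5), ∇J = (6.5, -1.5) → (5.5, 1.5) − 0.1·(6.5, -1.5) = (4.85, 1.65)
Step 3: at (4.85, 1.65), ∇J = (4.75, 1.95) → (4.85, 1.65) − 0.1·(4.75, 1.95) = (4.375, 1.455)
Step 4: at (4.375, 1.455), ∇J = (4.385, 1.425) → (4.375, 1.455) − 0.1·(4.385, 1.425) = (3.9365, 1.3125)
∂J/∂x at (3.9365, 1.3125) = 3.9355

3.9355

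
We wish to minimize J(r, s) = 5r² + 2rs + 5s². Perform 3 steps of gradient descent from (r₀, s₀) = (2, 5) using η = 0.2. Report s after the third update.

-9.928

∇J = (10r + 2s, 2r + 10s)
(r₁, s₁) = (2, 5) − 0.2·(30, 54) = (-4, -5.8)
(r₂, s₂) = (-4, -5.8) − 0.2·(-51.6, -66) = (6.32, 7.4)
(r₃, s₃) = (6.32, 7.4) − 0.2·(78, 86.64) = (-9.28, -9.928)
s = -9.928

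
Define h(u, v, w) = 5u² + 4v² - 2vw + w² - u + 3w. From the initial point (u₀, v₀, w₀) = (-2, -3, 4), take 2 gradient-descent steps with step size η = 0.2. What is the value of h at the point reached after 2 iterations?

43.6064

∇h = (10u - 1, 8v - 2w, -2v + 2w + 3)
Step 1: at (-2, -3, 4), ∇h = (-21, -32, 17) → (-2, -3, 4) − 0.2·(-21, -32, 17) = (2.2, 3.4, 0.6)
Step 2: at (2.2, 3.4, 0.6), ∇h = (21, 26, -2.6) → (2.2, 3.4, 0.6) − 0.2·(21, 26, -2.6) = (-2, -1.8, 1.12)
h(-2, -1.8, 1.12) = 43.6064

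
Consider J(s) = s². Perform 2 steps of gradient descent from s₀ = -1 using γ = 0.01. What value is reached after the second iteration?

-0.9604

J′(s) = 2s
Step 1: J′(-1) = -2; s₁ = -1 − 0.01·(-2) = -0.98
Step 2: J′(-0.98) = -1.96; s₂ = -0.98 − 0.01·(-1.96) = -0.9604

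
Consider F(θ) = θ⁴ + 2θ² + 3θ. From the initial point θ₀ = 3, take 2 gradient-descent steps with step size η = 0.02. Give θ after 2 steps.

F′(θ) = 4θ³ + 4θ + 3
Step 1: F′(3) = 123; θ₁ = 3 − 0.02·123 = 0.54
Step 2: F′(0.54) = 5.789856; θ₂ = 0.54 − 0.02·5.789856 = 0.42420288

0.42420288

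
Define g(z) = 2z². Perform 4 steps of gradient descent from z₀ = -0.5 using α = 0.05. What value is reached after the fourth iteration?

g′(z) = 4z
z₁ = -0.5 − 0.05·(-2) = -0.4
z₂ = -0.4 − 0.05·(-1.6) = -0.32
z₃ = -0.32 − 0.05·(-1.28) = -0.256
z₄ = -0.256 − 0.05·(-1.024) = -0.2048

-0.2048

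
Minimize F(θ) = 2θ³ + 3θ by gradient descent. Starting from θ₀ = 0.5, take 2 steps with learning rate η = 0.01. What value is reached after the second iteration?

F′(θ) = 6θ² + 3
Step 1: F′(0.5) = 4.5; θ₁ = 0.5 − 0.01·4.5 = 0.455
Step 2: F′(0.455) = 4.24215; θ₂ = 0.455 − 0.01·4.24215 = 0.4125785

0.4125785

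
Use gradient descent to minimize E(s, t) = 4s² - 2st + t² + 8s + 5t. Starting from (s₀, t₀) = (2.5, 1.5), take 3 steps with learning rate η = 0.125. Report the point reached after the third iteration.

∇E = (8s - 2t + 8, -2s + 2t + 5)
Step 1: at (2.5, 1.5), ∇E = (25, 3) → (2.5, 1.5) − 0.125·(25, 3) = (-0.625, 1.125)
Step 2: at (-0.625, 1.125), ∇E = (0.75, 8.5) → (-0.625, 1.125) − 0.125·(0.75, 8.5) = (-0.71875, 0.0625)
Step 3: at (-0.71875, 0.0625), ∇E = (2.125, 6.5625) → (-0.71875, 0.0625) − 0.125·(2.125, 6.5625) = (-0.984375, -0.7578125)

(-0.984375, -0.7578125)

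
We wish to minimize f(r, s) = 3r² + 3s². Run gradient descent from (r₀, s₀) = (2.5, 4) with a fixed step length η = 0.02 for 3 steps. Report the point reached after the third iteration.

∇f = (6r, 6s)
Step 1: at (2.5, 4), ∇f = (15, 24) → (2.5, 4) − 0.02·(15, 24) = (2.2, 3.52)
Step 2: at (2.2, 3.52), ∇f = (13.2, 21.12) → (2.2, 3.52) − 0.02·(13.2, 21.12) = (1.936, 3.0976)
Step 3: at (1.936, 3.0976), ∇f = (11.616, 18.5856) → (1.936, 3.0976) − 0.02·(11.616, 18.5856) = (1.70368, 2.725888)

(1.70368, 2.725888)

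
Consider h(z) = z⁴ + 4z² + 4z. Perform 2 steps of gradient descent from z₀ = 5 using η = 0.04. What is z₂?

741.69820416

h′(z) = 4z³ + 8z + 4
Step 1: h′(5) = 544; z₁ = 5 − 0.04·544 = -16.76
Step 2: h′(-16.76) = -18961.455104; z₂ = -16.76 − 0.04·(-18961.455104) = 741.69820416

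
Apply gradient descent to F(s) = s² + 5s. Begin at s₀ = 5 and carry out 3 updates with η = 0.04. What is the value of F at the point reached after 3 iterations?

27.8574688256

F′(s) = 2s + 5
s₁ = 5 − 0.04·15 = 4.4
s₂ = 4.4 − 0.04·13.8 = 3.848
s₃ = 3.848 − 0.04·12.696 = 3.34016
F(3.34016) = 27.8574688256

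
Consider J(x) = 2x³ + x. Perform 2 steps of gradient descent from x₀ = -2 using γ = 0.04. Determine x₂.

J′(x) = 6x² + 1
x₁ = -2 − 0.04·25 = -3
x₂ = -3 − 0.04·55 = -5.2

-5.2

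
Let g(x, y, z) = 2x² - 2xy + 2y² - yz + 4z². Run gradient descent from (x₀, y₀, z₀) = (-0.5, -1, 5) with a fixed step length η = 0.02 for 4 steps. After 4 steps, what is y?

-0.51501136

∇g = (4x - 2y, -2x + 4y - z, -y + 8z)
(x₁, y₁, z₁) = (-0.5, -1, 5) − 0.02·(0, -8, 41) = (-0.5, -0.84, 4.18)
(x₂, y₂, z₂) = (-0.5, -0.84, 4.18) − 0.02·(-0.32, -6.54, 34.28) = (-0.4936, -0.7092, 3.4944)
(x₃, y₃, z₃) = (-0.4936, -0.7092, 3.4944) − 0.02·(-0.556, -5.344, 28.6644) = (-0.48248, -0.60232, 2.921112)
(x₄, y₄, z₄) = (-0.48248, -0.60232, 2.921112) − 0.02·(-0.72528, -4.365432, 23.971216) = (-0.4679744, -0.51501136, 2.44168768)
y = -0.51501136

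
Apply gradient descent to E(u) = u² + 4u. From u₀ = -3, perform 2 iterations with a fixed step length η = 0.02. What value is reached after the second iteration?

E′(u) = 2u + 4
u₁ = -3 − 0.02·(-2) = -2.96
u₂ = -2.96 − 0.02·(-1.92) = -2.9216

-2.9216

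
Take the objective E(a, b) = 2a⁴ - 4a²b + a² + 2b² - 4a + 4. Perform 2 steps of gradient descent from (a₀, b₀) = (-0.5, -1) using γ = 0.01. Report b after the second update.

∇E = (8a³ - 8ab + 2a - 4, -4a² + 4b)
Step 1: at (-0.5, -1), ∇E = (-10, -5) → (-0.5, -1) − 0.01·(-10, -5) = (-0.4, -0.95)
Step 2: at (-0.4, -0.95), ∇E = (-8.352, -4.44) → (-0.4, -0.95) − 0.01·(-8.352, -4.44) = (-0.31648, -0.9056)
b = -0.9056

-0.9056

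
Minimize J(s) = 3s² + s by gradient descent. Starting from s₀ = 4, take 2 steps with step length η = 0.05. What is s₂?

1.875

J′(s) = 6s + 1
Step 1: J′(4) = 25; s₁ = 4 − 0.05·25 = 2.75
Step 2: J′(2.75) = 17.5; s₂ = 2.75 − 0.05·17.5 = 1.875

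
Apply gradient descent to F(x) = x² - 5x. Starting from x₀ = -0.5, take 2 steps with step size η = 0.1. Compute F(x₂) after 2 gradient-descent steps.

F′(x) = 2x - 5
Step 1: F′(-0.5) = -6; x₁ = -0.5 − 0.1·(-6) = 0.1
Step 2: F′(0.1) = -4.8; x₂ = 0.1 − 0.1·(-4.8) = 0.58
F(0.58) = -2.5636

-2.5636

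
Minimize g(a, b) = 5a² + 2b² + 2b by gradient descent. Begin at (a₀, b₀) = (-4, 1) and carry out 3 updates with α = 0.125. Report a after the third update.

∇g = (10a, 4b + 2)
Step 1: at (-4, 1), ∇g = (-40, 6) → (-4, 1) − 0.125·(-40, 6) = (1, 0.25)
Step 2: at (1, 0.25), ∇g = (10, 3) → (1, 0.25) − 0.125·(10, 3) = (-0.25, -0.125)
Step 3: at (-0.25, -0.125), ∇g = (-2.5, 1.5) → (-0.25, -0.125) − 0.125·(-2.5, 1.5) = (0.0625, -0.3125)
a = 0.0625

0.0625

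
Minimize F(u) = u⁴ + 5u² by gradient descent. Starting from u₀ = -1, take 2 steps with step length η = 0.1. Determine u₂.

F′(u) = 4u³ + 10u
Step 1: F′(-1) = -14; u₁ = -1 − 0.1·(-14) = 0.4
Step 2: F′(0.4) = 4.256; u₂ = 0.4 − 0.1·4.256 = -0.0256

-0.0256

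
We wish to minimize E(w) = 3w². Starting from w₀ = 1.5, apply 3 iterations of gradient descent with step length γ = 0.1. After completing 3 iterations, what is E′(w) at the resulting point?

E′(w) = 6w
w₁ = 1.5 − 0.1·9 = 0.6
w₂ = 0.6 − 0.1·3.6 = 0.24
w₃ = 0.24 − 0.1·1.44 = 0.096
E′(w) at (0.096) = 0.576

0.576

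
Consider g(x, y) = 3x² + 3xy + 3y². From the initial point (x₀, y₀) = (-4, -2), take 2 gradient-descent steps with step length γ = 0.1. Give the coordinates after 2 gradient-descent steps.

(-0.52, 0.46)

∇g = (6x + 3y, 3x + 6y)
Step 1: at (-4, -2), ∇g = (-30, -24) → (-4, -2) − 0.1·(-30, -24) = (-1, 0.4)
Step 2: at (-1, 0.4), ∇g = (-4.8, -0.6) → (-1, 0.4) − 0.1·(-4.8, -0.6) = (-0.52, 0.46)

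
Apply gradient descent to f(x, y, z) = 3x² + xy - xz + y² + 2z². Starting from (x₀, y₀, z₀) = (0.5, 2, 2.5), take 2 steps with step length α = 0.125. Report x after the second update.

0.03125

∇f = (6x + y - z, x + 2y, -x + 4z)
Step 1: at (0.5, 2, 2.5), ∇f = (2.5, 4.5, 9.5) → (0.5, 2, 2.5) − 0.125·(2.5, 4.5, 9.5) = (0.1875, 1.4375, 1.3125)
Step 2: at (0.1875, 1.4375, 1.3125), ∇f = (1.25, 3.0625, 5.0625) → (0.1875, 1.4375, 1.3125) − 0.125·(1.25, 3.0625, 5.0625) = (0.03125, 1.0546875, 0.6796875)
x = 0.03125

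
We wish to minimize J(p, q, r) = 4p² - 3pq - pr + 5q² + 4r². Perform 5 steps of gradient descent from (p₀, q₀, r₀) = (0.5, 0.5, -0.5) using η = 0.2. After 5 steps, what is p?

∇J = (8p - 3q - r, -3p + 10q, -p + 8r)
Step 1: at (0.5, 0.5, -0.5), ∇J = (3, 3.5, -4.5) → (0.5, 0.5, -0.5) − 0.2·(3, 3.5, -4.5) = (-0.1, -0.2, 0.4)
Step 2: at (-0.1, -0.2, 0.4), ∇J = (-0.6, -1.7, 3.3) → (-0.1, -0.2, 0.4) − 0.2·(-0.6, -1.7, 3.3) = (0.02, 0.14, -0.26)
Step 3: at (0.02, 0.14, -0.26), ∇J = (0, 1.34, -2.1) → (0.02, 0.14, -0.26) − 0.2·(0, 1.34, -2.1) = (0.02, -0.128, 0.16)
Step 4: at (0.02, -0.128, 0.16), ∇J = (0.384, -1.34, 1.26) → (0.02, -0.128, 0.16) − 0.2·(0.384, -1.34, 1.26) = (-0.0568, 0.14, -0.092)
Step 5: at (-0.0568, 0.14, -0.092), ∇J = (-0.7824, 1.5704, -0.6792) → (-0.0568, 0.14, -0.092) − 0.2·(-0.7824, 1.5704, -0.6792) = (0.09968, -0.17408, 0.04384)
p = 0.09968

0.09968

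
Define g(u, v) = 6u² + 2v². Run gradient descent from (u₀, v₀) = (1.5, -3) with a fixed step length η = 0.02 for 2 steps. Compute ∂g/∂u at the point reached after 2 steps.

10.3968

∇g = (12u, 4v)
Step 1: at (1.5, -3), ∇g = (18, -12) → (1.5, -3) − 0.02·(18, -12) = (1.14, -2.76)
Step 2: at (1.14, -2.76), ∇g = (13.68, -11.04) → (1.14, -2.76) − 0.02·(13.68, -11.04) = (0.8664, -2.5392)
∂g/∂u at (0.8664, -2.5392) = 10.3968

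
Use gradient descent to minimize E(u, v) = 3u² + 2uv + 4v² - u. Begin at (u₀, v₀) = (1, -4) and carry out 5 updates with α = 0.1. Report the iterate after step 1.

(1.3, -1)

∇E = (6u + 2v - 1, 2u + 8v)
Step 1: at (1, -4), ∇E = (-3, -30) → (1, -4) − 0.1·(-3, -30) = (1.3, -1)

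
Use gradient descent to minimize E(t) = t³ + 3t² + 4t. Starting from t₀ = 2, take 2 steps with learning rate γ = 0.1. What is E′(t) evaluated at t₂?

1.023232

E′(t) = 3t² + 6t + 4
Step 1: E′(2) = 28; t₁ = 2 − 0.1·28 = -0.8
Step 2: E′(-0.8) = 1.12; t₂ = -0.8 − 0.1·1.12 = -0.912
E′(t) at (-0.912) = 1.023232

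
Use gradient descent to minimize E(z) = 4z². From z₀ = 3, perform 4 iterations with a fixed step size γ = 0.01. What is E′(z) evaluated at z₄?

17.19343104

E′(z) = 8z
z₁ = 3 − 0.01·24 = 2.76
z₂ = 2.76 − 0.01·22.08 = 2.5392
z₃ = 2.5392 − 0.01·20.3136 = 2.336064
z₄ = 2.336064 − 0.01·18.688512 = 2.14917888
E′(z) at (2.14917888) = 17.19343104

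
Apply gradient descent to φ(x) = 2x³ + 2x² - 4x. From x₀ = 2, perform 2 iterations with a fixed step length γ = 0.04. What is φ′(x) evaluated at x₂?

φ′(x) = 6x² + 4x - 4
x₁ = 2 − 0.04·28 = 0.88
x₂ = 0.88 − 0.04·4.1664 = 0.713344
φ′(x) at (0.713344) = 1.906533974016

1.906533974016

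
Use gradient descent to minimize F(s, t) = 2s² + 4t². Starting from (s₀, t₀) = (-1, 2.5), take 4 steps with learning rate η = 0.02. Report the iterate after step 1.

∇F = (4s, 8t)
Step 1: at (-1, 2.5), ∇F = (-4, 20) → (-1, 2.5) − 0.02·(-4, 20) = (-0.92, 2.1)

(-0.92, 2.1)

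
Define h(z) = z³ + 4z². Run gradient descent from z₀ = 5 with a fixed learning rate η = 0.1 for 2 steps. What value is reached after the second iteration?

-13.975

h′(z) = 3z² + 8z
Step 1: h′(5) = 115; z₁ = 5 − 0.1·115 = -6.5
Step 2: h′(-6.5) = 74.75; z₂ = -6.5 − 0.1·74.75 = -13.975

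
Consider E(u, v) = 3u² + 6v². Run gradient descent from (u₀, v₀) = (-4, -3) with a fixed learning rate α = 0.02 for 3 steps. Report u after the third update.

-2.725888

∇E = (6u, 12v)
(u₁, v₁) = (-4, -3) − 0.02·(-24, -36) = (-3.52, -2.28)
(u₂, v₂) = (-3.52, -2.28) − 0.02·(-21.12, -27.36) = (-3.0976, -1.7328)
(u₃, v₃) = (-3.0976, -1.7328) − 0.02·(-18.5856, -20.7936) = (-2.725888, -1.316928)
u = -2.725888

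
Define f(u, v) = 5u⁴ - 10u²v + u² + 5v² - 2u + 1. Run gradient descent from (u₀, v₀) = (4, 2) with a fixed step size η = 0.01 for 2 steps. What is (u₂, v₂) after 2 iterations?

(64.4998352, 8.33076)

∇f = (20u³ - 20uv + 2u - 2, -10u² + 10v)
Step 1: at (4, 2), ∇f = (1126, -140) → (4, 2) − 0.01·(1126, -140) = (-7.26, 3.4)
Step 2: at (-7.26, 3.4), ∇f = (-7175.98352, -493.076) → (-7.26, 3.4) − 0.01·(-7175.98352, -493.076) = (64.4998352, 8.33076)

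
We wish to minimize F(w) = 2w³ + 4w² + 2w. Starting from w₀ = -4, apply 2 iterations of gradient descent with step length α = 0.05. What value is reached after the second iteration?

F′(w) = 6w² + 8w + 2
Step 1: F′(-4) = 66; w₁ = -4 − 0.05·66 = -7.3
Step 2: F′(-7.3) = 263.34; w₂ = -7.3 − 0.05·263.34 = -20.467

-20.467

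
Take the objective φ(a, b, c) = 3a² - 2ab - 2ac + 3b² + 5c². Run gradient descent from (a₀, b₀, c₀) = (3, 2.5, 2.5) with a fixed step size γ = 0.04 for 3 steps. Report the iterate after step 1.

(2.68, 2.14, 1.74)

∇φ = (6a - 2b - 2c, -2a + 6b, -2a + 10c)
Step 1: at (3, 2.5, 2.5), ∇φ = (8, 9, 19) → (3, 2.5, 2.5) − 0.04·(8, 9, 19) = (2.68, 2.14, 1.74)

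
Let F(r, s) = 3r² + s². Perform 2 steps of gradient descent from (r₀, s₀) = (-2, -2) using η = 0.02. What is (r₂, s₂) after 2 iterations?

∇F = (6r, 2s)
(r₁, s₁) = (-2, -2) − 0.02·(-12, -4) = (-1.76, -1.92)
(r₂, s₂) = (-1.76, -1.92) − 0.02·(-10.56, -3.84) = (-1.5488, -1.8432)

(-1.5488, -1.8432)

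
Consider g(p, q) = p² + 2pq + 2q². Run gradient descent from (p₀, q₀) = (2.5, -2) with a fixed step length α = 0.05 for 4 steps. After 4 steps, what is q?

-1.52755

∇g = (2p + 2q, 2p + 4q)
(p₁, q₁) = (2.5, -2) − 0.05·(1, -3) = (2.45, -1.85)
(p₂, q₂) = (2.45, -1.85) − 0.05·(1.2, -2.5) = (2.39, -1.725)
(p₃, q₃) = (2.39, -1.725) − 0.05·(1.33, -2.12) = (2.3235, -1.619)
(p₄, q₄) = (2.3235, -1.619) − 0.05·(1.409, -1.829) = (2.25305, -1.52755)
q = -1.52755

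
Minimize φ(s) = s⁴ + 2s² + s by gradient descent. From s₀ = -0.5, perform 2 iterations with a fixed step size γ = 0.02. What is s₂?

-0.44409416

φ′(s) = 4s³ + 4s + 1
s₁ = -0.5 − 0.02·(-1.5) = -0.47
s₂ = -0.47 − 0.02·(-1.295292) = -0.44409416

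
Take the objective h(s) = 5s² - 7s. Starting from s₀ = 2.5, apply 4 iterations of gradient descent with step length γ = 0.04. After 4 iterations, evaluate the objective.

-2.177902208

h′(s) = 10s - 7
Step 1: h′(2.5) = 18; s₁ = 2.5 − 0.04·18 = 1.78
Step 2: h′(1.78) = 10.8; s₂ = 1.78 − 0.04·10.8 = 1.348
Step 3: h′(1.348) = 6.48; s₃ = 1.348 − 0.04·6.48 = 1.0888
Step 4: h′(1.0888) = 3.888; s₄ = 1.0888 − 0.04·3.888 = 0.93328
h(0.93328) = -2.177902208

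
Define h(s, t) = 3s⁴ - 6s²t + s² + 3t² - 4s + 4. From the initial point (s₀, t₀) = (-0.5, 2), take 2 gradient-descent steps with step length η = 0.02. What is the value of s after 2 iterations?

-0.71318056

∇h = (12s³ - 12st + 2s - 4, -6s² + 6t)
Step 1: at (-0.5, 2), ∇h = (5.5, 10.5) → (-0.5, 2) − 0.02·(5.5, 10.5) = (-0.61, 1.79)
Step 2: at (-0.61, 1.79), ∇h = (5.159028, 8.5074) → (-0.61, 1.79) − 0.02·(5.159028, 8.5074) = (-0.71318056, 1.619852)
s = -0.71318056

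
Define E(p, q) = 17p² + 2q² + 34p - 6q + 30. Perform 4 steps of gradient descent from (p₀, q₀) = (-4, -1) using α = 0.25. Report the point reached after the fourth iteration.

(-9493.1875, 1.5)

∇E = (34p + 34, 4q - 6)
Step 1: at (-4, -1), ∇E = (-102, -10) → (-4, -1) − 0.25·(-102, -10) = (21.5, 1.5)
Step 2: at (21.5, 1.5), ∇E = (765, 0) → (21.5, 1.5) − 0.25·(765, 0) = (-169.75, 1.5)
Step 3: at (-169.75, 1.5), ∇E = (-5737.5, 0) → (-169.75, 1.5) − 0.25·(-5737.5, 0) = (1264.625, 1.5)
Step 4: at (1264.625, 1.5), ∇E = (43031.25, 0) → (1264.625, 1.5) − 0.25·(43031.25, 0) = (-9493.1875, 1.5)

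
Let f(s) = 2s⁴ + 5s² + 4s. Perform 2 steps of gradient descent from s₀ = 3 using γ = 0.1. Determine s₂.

8518

f′(s) = 8s³ + 10s + 4
Step 1: f′(3) = 250; s₁ = 3 − 0.1·250 = -22
Step 2: f′(-22) = -85400; s₂ = -22 − 0.1·(-85400) = 8518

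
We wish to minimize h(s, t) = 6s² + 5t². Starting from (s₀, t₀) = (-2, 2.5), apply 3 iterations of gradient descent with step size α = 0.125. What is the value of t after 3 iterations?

∇h = (12s, 10t)
(s₁, t₁) = (-2, 2.5) − 0.125·(-24, 25) = (1, -0.625)
(s₂, t₂) = (1, -0.625) − 0.125·(12, -6.25) = (-0.5, 0.15625)
(s₃, t₃) = (-0.5, 0.15625) − 0.125·(-6, 1.5625) = (0.25, -0.0390625)
t = -0.0390625

-0.0390625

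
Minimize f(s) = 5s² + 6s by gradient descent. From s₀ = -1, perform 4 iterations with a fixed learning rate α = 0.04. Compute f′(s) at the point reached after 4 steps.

f′(s) = 10s + 6
Step 1: f′(-1) = -4; s₁ = -1 − 0.04·(-4) = -0.84
Step 2: f′(-0.84) = -2.4; s₂ = -0.84 − 0.04·(-2.4) = -0.744
Step 3: f′(-0.744) = -1.44; s₃ = -0.744 − 0.04·(-1.44) = -0.6864
Step 4: f′(-0.6864) = -0.864; s₄ = -0.6864 − 0.04·(-0.864) = -0.65184
f′(s) at (-0.65184) = -0.5184

-0.5184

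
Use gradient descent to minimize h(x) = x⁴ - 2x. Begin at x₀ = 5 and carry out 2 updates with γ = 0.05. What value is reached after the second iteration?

h′(x) = 4x³ - 2
x₁ = 5 − 0.05·498 = -19.9
x₂ = -19.9 − 0.05·(-31524.396) = 1556.3198

1556.3198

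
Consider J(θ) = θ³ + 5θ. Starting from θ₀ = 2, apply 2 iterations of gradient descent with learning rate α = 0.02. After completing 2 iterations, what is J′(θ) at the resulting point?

J′(θ) = 3θ² + 5
Step 1: J′(2) = 17; θ₁ = 2 − 0.02·17 = 1.66
Step 2: J′(1.66) = 13.2668; θ₂ = 1.66 − 0.02·13.2668 = 1.394664
J′(θ) at (1.394664) = 10.835263018688

10.835263018688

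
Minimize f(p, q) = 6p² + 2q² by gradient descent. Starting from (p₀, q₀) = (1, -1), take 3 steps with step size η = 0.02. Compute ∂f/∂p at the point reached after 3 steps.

5.267712

∇f = (12p, 4q)
Step 1: at (1, -1), ∇f = (12, -4) → (1, -1) − 0.02·(12, -4) = (0.76, -0.92)
Step 2: at (0.76, -0.92), ∇f = (9.12, -3.68) → (0.76, -0.92) − 0.02·(9.12, -3.68) = (0.5776, -0.8464)
Step 3: at (0.5776, -0.8464), ∇f = (6.9312, -3.3856) → (0.5776, -0.8464) − 0.02·(6.9312, -3.3856) = (0.438976, -0.778688)
∂f/∂p at (0.438976, -0.778688) = 5.267712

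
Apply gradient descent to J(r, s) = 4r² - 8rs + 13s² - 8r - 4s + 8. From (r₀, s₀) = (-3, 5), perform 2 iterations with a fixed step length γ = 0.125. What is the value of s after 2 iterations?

37.4375

∇J = (8r - 8s - 8, -8r + 26s - 4)
Step 1: at (-3, 5), ∇J = (-72, 150) → (-3, 5) − 0.125·(-72, 150) = (6, -13.75)
Step 2: at (6, -13.75), ∇J = (150, -409.5) → (6, -13.75) − 0.125·(150, -409.5) = (-12.75, 37.4375)
s = 37.4375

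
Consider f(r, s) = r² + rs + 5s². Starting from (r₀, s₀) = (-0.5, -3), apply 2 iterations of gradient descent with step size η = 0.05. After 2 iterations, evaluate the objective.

∇f = (2r + s, r + 10s)
(r₁, s₁) = (-0.5, -3) − 0.05·(-4, -30.5) = (-0.3, -1.475)
(r₂, s₂) = (-0.3, -1.475) − 0.05·(-2.075, -15.05) = (-0.19625, -0.7225)
f(-0.19625, -0.7225) = 2.7903359375

2.7903359375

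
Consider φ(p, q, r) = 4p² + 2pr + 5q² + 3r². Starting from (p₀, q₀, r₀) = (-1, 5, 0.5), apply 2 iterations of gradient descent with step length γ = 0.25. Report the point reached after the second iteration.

∇φ = (8p + 2r, 10q, 2p + 6r)
(p₁, q₁, r₁) = (-1, 5, 0.5) − 0.25·(-7, 50, 1) = (0.75, -7.5, 0.25)
(p₂, q₂, r₂) = (0.75, -7.5, 0.25) − 0.25·(6.5, -75, 3) = (-0.875, 11.25, -0.5)

(-0.875, 11.25, -0.5)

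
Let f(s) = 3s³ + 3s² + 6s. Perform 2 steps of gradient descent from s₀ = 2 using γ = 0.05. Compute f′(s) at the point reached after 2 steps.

f′(s) = 9s² + 6s + 6
Step 1: f′(2) = 54; s₁ = 2 − 0.05·54 = -0.7
Step 2: f′(-0.7) = 6.21; s₂ = -0.7 − 0.05·6.21 = -1.0105
f′(s) at (-1.0105) = 9.12699225

9.12699225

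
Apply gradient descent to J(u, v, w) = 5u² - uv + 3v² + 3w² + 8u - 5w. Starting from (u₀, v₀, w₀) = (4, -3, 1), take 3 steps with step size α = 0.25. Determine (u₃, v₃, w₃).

(-20.484375, 4.65625, 0.8125)

∇J = (10u - v + 8, -u + 6v, 6w - 5)
(u₁, v₁, w₁) = (4, -3, 1) − 0.25·(51, -22, 1) = (-8.75, 2.5, 0.75)
(u₂, v₂, w₂) = (-8.75, 2.5, 0.75) − 0.25·(-82, 23.75, -0.5) = (11.75, -3.4375, 0.875)
(u₃, v₃, w₃) = (11.75, -3.4375, 0.875) − 0.25·(128.9375, -32.375, 0.25) = (-20.484375, 4.65625, 0.8125)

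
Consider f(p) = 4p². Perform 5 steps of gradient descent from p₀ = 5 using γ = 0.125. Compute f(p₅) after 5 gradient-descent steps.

f′(p) = 8p
p₁ = 5 − 0.125·40 = 0
p₂ = 0 − 0.125·0 = 0
p₃ = 0 − 0.125·0 = 0
p₄ = 0 − 0.125·0 = 0
p₅ = 0 − 0.125·0 = 0
f(0) = 0

0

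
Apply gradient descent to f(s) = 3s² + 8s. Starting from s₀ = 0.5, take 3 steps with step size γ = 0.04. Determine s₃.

f′(s) = 6s + 8
Step 1: f′(0.5) = 11; s₁ = 0.5 − 0.04·11 = 0.06
Step 2: f′(0.06) = 8.36; s₂ = 0.06 − 0.04·8.36 = -0.2744
Step 3: f′(-0.2744) = 6.3536; s₃ = -0.2744 − 0.04·6.3536 = -0.528544

-0.528544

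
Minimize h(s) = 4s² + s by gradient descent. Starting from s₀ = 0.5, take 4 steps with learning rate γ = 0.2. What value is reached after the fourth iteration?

-0.044

h′(s) = 8s + 1
Step 1: h′(0.5) = 5; s₁ = 0.5 − 0.2·5 = -0.5
Step 2: h′(-0.5) = -3; s₂ = -0.5 − 0.2·(-3) = 0.1
Step 3: h′(0.1) = 1.8; s₃ = 0.1 − 0.2·1.8 = -0.26
Step 4: h′(-0.26) = -1.08; s₄ = -0.26 − 0.2·(-1.08) = -0.044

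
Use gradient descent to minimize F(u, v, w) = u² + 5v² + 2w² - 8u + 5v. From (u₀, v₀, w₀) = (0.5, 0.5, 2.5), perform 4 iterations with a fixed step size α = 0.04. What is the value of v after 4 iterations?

-0.3704

∇F = (2u - 8, 10v + 5, 4w)
Step 1: at (0.5, 0.5, 2.5), ∇F = (-7, 10, 10) → (0.5, 0.5, 2.5) − 0.04·(-7, 10, 10) = (0.78, 0.1, 2.1)
Step 2: at (0.78, 0.1, 2.1), ∇F = (-6.44, 6, 8.4) → (0.78, 0.1, 2.1) − 0.04·(-6.44, 6, 8.4) = (1.0376, -0.14, 1.764)
Step 3: at (1.0376, -0.14, 1.764), ∇F = (-5.9248, 3.6, 7.056) → (1.0376, -0.14, 1.764) − 0.04·(-5.9248, 3.6, 7.056) = (1.274592, -0.284, 1.48176)
Step 4: at (1.274592, -0.284, 1.48176), ∇F = (-5.450816, 2.16, 5.92704) → (1.274592, -0.284, 1.48176) − 0.04·(-5.450816, 2.16, 5.92704) = (1.49262464, -0.3704, 1.2446784)
v = -0.3704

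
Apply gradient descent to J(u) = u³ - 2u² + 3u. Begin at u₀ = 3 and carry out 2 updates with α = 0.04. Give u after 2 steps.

J′(u) = 3u² - 4u + 3
Step 1: J′(3) = 18; u₁ = 3 − 0.04·18 = 2.28
Step 2: J′(2.28) = 9.4752; u₂ = 2.28 − 0.04·9.4752 = 1.900992

1.900992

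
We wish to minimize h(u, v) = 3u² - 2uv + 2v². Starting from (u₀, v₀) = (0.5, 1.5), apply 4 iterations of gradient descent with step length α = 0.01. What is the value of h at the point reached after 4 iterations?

2.87699592036

∇h = (6u - 2v, -2u + 4v)
Step 1: at (0.5, 1.5), ∇h = (0, 5) → (0.5, 1.5) − 0.01·(0, 5) = (0.5, 1.45)
Step 2: at (0.5, 1.45), ∇h = (0.1, 4.8) → (0.5, 1.45) − 0.01·(0.1, 4.8) = (0.499, 1.402)
Step 3: at (0.499, 1.402), ∇h = (0.19, 4.61) → (0.499, 1.402) − 0.01·(0.19, 4.61) = (0.4971, 1.3559)
Step 4: at (0.4971, 1.3559), ∇h = (0.2708, 4.4294) → (0.4971, 1.3559) − 0.01·(0.2708, 4.4294) = (0.494392, 1.311606)
h(0.494392, 1.311606) = 2.87699592036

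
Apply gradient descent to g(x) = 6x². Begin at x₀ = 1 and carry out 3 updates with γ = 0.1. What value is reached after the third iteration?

-0.008

g′(x) = 12x
Step 1: g′(1) = 12; x₁ = 1 − 0.1·12 = -0.2
Step 2: g′(-0.2) = -2.4; x₂ = -0.2 − 0.1·(-2.4) = 0.04
Step 3: g′(0.04) = 0.48; x₃ = 0.04 − 0.1·0.48 = -0.008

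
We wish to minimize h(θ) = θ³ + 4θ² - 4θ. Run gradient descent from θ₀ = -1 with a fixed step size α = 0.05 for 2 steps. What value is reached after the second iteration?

h′(θ) = 3θ² + 8θ - 4
θ₁ = -1 − 0.05·(-9) = -0.55
θ₂ = -0.55 − 0.05·(-7.4925) = -0.175375

-0.175375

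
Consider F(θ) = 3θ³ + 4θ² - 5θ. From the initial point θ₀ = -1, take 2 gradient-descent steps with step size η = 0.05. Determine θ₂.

F′(θ) = 9θ² + 8θ - 5
Step 1: F′(-1) = -4; θ₁ = -1 − 0.05·(-4) = -0.8
Step 2: F′(-0.8) = -5.64; θ₂ = -0.8 − 0.05·(-5.64) = -0.518

-0.518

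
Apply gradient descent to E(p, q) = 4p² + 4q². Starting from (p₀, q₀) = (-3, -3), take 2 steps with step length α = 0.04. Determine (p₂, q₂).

(-1.3872, -1.3872)

∇E = (8p, 8q)
(p₁, q₁) = (-3, -3) − 0.04·(-24, -24) = (-2.04, -2.04)
(p₂, q₂) = (-2.04, -2.04) − 0.04·(-16.32, -16.32) = (-1.3872, -1.3872)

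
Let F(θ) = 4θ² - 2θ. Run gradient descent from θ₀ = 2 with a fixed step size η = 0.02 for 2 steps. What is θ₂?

1.4848

F′(θ) = 8θ - 2
θ₁ = 2 − 0.02·14 = 1.72
θ₂ = 1.72 − 0.02·11.76 = 1.4848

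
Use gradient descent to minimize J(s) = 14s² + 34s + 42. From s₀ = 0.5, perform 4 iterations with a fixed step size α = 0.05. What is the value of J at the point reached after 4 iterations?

J′(s) = 28s + 34
s₁ = 0.5 − 0.05·48 = -1.9
s₂ = -1.9 − 0.05·(-19.2) = -0.94
s₃ = -0.94 − 0.05·7.68 = -1.324
s₄ = -1.324 − 0.05·(-3.072) = -1.1704
J(-1.1704) = 21.38410624

21.38410624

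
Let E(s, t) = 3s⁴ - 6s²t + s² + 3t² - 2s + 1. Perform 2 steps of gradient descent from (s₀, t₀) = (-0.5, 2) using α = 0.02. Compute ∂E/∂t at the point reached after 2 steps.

5.9409892266

∇E = (12s³ - 12st + 2s - 2, -6s² + 6t)
Step 1: at (-0.5, 2), ∇E = (7.5, 10.5) → (-0.5, 2) − 0.02·(7.5, 10.5) = (-0.65, 1.79)
Step 2: at (-0.65, 1.79), ∇E = (7.3665, 8.205) → (-0.65, 1.79) − 0.02·(7.3665, 8.205) = (-0.79733, 1.6259)
∂E/∂t at (-0.79733, 1.6259) = 5.9409892266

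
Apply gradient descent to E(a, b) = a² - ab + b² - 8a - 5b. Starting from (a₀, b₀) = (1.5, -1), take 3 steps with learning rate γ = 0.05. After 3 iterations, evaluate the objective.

-13.64903321484375

∇E = (2a - b - 8, -a + 2b - 5)
Step 1: at (1.5, -1), ∇E = (-4, -8.5) → (1.5, -1) − 0.05·(-4, -8.5) = (1.7, -0.575)
Step 2: at (1.7, -0.575), ∇E = (-4.025, -7.85) → (1.7, -0.575) − 0.05·(-4.025, -7.85) = (1.90125, -0.1825)
Step 3: at (1.90125, -0.1825), ∇E = (-4.015, -7.26625) → (1.90125, -0.1825) − 0.05·(-4.015, -7.26625) = (2.102, 0.1808125)
E(2.102, 0.1808125) = -13.64903321484375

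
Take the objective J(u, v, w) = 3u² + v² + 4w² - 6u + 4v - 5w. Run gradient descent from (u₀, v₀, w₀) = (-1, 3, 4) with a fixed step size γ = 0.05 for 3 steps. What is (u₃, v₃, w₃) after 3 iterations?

∇J = (6u - 6, 2v + 4, 8w - 5)
(u₁, v₁, w₁) = (-1, 3, 4) − 0.05·(-12, 10, 27) = (-0.4, 2.5, 2.65)
(u₂, v₂, w₂) = (-0.4, 2.5, 2.65) − 0.05·(-8.4, 9, 16.2) = (0.02, 2.05, 1.84)
(u₃, v₃, w₃) = (0.02, 2.05, 1.84) − 0.05·(-5.88, 8.1, 9.72) = (0.314, 1.645, 1.354)

(0.314, 1.645, 1.354)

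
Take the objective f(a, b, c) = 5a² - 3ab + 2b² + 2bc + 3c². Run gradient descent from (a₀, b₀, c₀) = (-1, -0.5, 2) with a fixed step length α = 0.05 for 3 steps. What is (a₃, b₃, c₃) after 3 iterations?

∇f = (10a - 3b, -3a + 4b + 2c, 2b + 6c)
Step 1: at (-1, -0.5, 2), ∇f = (-8.5, 5, 11) → (-1, -0.5, 2) − 0.05·(-8.5, 5, 11) = (-0.575, -0.75, 1.45)
Step 2: at (-0.575, -0.75, 1.45), ∇f = (-3.5, 1.625, 7.2) → (-0.575, -0.75, 1.45) − 0.05·(-3.5, 1.625, 7.2) = (-0.4, -0.83125, 1.09)
Step 3: at (-0.4, -0.83125, 1.09), ∇f = (-1.50625, 0.055, 4.8775) → (-0.4, -0.83125, 1.09) − 0.05·(-1.50625, 0.055, 4.8775) = (-0.3246875, -0.834, 0.846125)

(-0.3246875, -0.834, 0.846125)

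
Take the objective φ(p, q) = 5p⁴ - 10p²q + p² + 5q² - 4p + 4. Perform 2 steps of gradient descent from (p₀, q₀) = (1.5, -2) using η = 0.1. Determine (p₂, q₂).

(2713.69675, 124.3225)

∇φ = (20p³ - 20pq + 2p - 4, -10p² + 10q)
(p₁, q₁) = (1.5, -2) − 0.1·(126.5, -42.5) = (-11.15, 2.25)
(p₂, q₂) = (-11.15, 2.25) − 0.1·(-27248.4675, -1220.725) = (2713.69675, 124.3225)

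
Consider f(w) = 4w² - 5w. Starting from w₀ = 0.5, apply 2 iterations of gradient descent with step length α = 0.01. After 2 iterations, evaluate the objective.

f′(w) = 8w - 5
Step 1: f′(0.5) = -1; w₁ = 0.5 − 0.01·(-1) = 0.51
Step 2: f′(0.51) = -0.92; w₂ = 0.51 − 0.01·(-0.92) = 0.5192
f(0.5192) = -1.51772544

-1.51772544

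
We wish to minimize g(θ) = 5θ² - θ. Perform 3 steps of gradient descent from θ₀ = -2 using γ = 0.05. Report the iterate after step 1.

-0.95

g′(θ) = 10θ - 1
θ₁ = -2 − 0.05·(-21) = -0.95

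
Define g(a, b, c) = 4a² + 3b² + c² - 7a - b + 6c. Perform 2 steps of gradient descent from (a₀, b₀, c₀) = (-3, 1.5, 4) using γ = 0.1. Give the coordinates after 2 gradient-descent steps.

∇g = (8a - 7, 6b - 1, 2c + 6)
(a₁, b₁, c₁) = (-3, 1.5, 4) − 0.1·(-31, 8, 14) = (0.1, 0.7, 2.6)
(a₂, b₂, c₂) = (0.1, 0.7, 2.6) − 0.1·(-6.2, 3.2, 11.2) = (0.72, 0.38, 1.48)

(0.72, 0.38, 1.48)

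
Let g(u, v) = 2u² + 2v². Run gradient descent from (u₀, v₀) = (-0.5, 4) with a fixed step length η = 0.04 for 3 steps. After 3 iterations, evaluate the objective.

∇g = (4u, 4v)
(u₁, v₁) = (-0.5, 4) − 0.04·(-2, 16) = (-0.42, 3.36)
(u₂, v₂) = (-0.42, 3.36) − 0.04·(-1.68, 13.44) = (-0.3528, 2.8224)
(u₃, v₃) = (-0.3528, 2.8224) − 0.04·(-1.4112, 11.2896) = (-0.296352, 2.370816)
g(-0.296352, 2.370816) = 11.41718602752

11.41718602752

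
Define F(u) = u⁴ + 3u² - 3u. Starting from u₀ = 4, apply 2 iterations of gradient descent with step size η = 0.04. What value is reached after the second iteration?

51.52238592

F′(u) = 4u³ + 6u - 3
u₁ = 4 − 0.04·277 = -7.08
u₂ = -7.08 − 0.04·(-1465.059648) = 51.52238592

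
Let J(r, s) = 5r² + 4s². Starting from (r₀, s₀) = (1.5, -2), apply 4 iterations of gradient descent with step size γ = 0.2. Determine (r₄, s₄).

(1.5, -0.2592)

∇J = (10r, 8s)
(r₁, s₁) = (1.5, -2) − 0.2·(15, -16) = (-1.5, 1.2)
(r₂, s₂) = (-1.5, 1.2) − 0.2·(-15, 9.6) = (1.5, -0.72)
(r₃, s₃) = (1.5, -0.72) − 0.2·(15, -5.76) = (-1.5, 0.432)
(r₄, s₄) = (-1.5, 0.432) − 0.2·(-15, 3.456) = (1.5, -0.2592)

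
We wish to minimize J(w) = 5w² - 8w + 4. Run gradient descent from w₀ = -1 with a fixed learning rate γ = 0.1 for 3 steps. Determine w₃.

J′(w) = 10w - 8
Step 1: J′(-1) = -18; w₁ = -1 − 0.1·(-18) = 0.8
Step 2: J′(0.8) = 0; w₂ = 0.8 − 0.1·0 = 0.8
Step 3: J′(0.8) = 0; w₃ = 0.8 − 0.1·0 = 0.8

0.8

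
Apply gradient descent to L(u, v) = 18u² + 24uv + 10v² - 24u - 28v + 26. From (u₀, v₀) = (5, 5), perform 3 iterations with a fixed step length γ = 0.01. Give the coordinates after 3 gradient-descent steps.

(0.30848, 1.820864)

∇L = (36u + 24v - 24, 24u + 20v - 28)
Step 1: at (5, 5), ∇L = (276, 192) → (5, 5) − 0.01·(276, 192) = (2.24, 3.08)
Step 2: at (2.24, 3.08), ∇L = (130.56, 87.36) → (2.24, 3.08) − 0.01·(130.56, 87.36) = (0.9344, 2.2064)
Step 3: at (0.9344, 2.2064), ∇L = (62.592, 38.5536) → (0.9344, 2.2064) − 0.01·(62.592, 38.5536) = (0.30848, 1.820864)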